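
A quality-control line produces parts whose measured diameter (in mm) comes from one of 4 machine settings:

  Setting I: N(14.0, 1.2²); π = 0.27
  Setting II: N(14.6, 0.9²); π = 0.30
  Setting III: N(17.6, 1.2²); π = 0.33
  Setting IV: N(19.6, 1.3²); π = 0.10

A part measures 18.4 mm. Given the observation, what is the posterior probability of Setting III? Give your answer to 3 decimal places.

0.813

Apply Bayes' rule: the posterior for each component is proportional to its prior times its likelihood at x.
Normal densities:
  L_I = (1/(1.2·√(2π)))·exp(−(18.4−14.0)²/(2·1.2²)) = 0.332452·exp(-6.72222) = 0.000400226
  L_II = (1/(0.9·√(2π)))·exp(−(18.4−14.6)²/(2·0.9²)) = 0.443269·exp(-8.91358) = 5.96415e-05
  L_III = (1/(1.2·√(2π)))·exp(−(18.4−17.6)²/(2·1.2²)) = 0.332452·exp(-0.22222) = 0.266207
  L_IV = (1/(1.3·√(2π)))·exp(−(18.4−19.6)²/(2·1.3²)) = 0.306879·exp(-0.42604) = 0.20042
Multiply by the mixture weights:
  π_I·L_I = 0.27 × 0.000400226 = 0.000108061
  π_II·L_II = 0.30 × 5.96415e-05 = 1.78925e-05
  π_III·L_III = 0.33 × 0.266207 = 0.0878482
  π_IV·L_IV = 0.10 × 0.20042 = 0.020042
Marginal: 0.000108061 + 1.78925e-05 + 0.0878482 + 0.020042 = 0.108016
Responsibility of Setting III: 0.0878482 / 0.108016 ≈ 0.813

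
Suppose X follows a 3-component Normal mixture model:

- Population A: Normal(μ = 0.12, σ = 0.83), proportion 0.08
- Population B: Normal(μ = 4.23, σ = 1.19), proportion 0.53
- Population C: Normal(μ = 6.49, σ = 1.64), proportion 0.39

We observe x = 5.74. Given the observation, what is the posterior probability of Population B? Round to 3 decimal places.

0.482

Apply Bayes' rule: the posterior for each component is proportional to its prior times its likelihood at x.
Evaluate each component's likelihood at the observed value:
  f_A = 5.32299e-11
  f_B = 0.149875
  f_C = 0.219105
Weight by the priors:
  P(Z=A)·f_A = 0.08 × 5.32299e-11 = 4.25839e-12
  P(Z=B)·f_B = 0.53 × 0.149875 = 0.0794336
  P(Z=C)·f_C = 0.39 × 0.219105 = 0.0854509
Denominator: 4.25839e-12 + 0.0794336 + 0.0854509 = 0.164885
Responsibility of Population B: 0.0794336 / 0.164885 ≈ 0.482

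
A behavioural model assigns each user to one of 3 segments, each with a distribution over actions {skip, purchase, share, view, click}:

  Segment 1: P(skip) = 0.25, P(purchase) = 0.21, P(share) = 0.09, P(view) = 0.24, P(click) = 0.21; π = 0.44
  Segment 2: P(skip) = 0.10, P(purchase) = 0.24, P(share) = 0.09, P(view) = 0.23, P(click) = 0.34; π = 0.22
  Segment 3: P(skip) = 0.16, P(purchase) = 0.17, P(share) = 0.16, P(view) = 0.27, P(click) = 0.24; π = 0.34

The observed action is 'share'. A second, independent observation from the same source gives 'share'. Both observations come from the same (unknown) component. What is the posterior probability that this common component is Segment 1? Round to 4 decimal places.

0.2537

By Bayes' theorem, P(k | x) = P(Z=k) f_k(x) / Σ_j P(Z=j) f_j(x).
Since both observations come from the same component, the likelihood for component k is f_k(x₁)·f_k(x₂).
  f_1 = [0.09] × [0.09] = 0.0081
  f_2 = [0.09] × [0.09] = 0.0081
  f_3 = [0.16] × [0.16] = 0.0256
Unnormalised posteriors:
  P(Z=1)·f_1 = 0.44 × 0.0081 = 0.003564
  P(Z=2)·f_2 = 0.22 × 0.0081 = 0.001782
  P(Z=3)·f_3 = 0.34 × 0.0256 = 0.008704
Normaliser: 0.003564 + 0.001782 + 0.008704 = 0.01405
So the posterior for Segment 1 is 0.003564 / 0.01405 ≈ 0.2537.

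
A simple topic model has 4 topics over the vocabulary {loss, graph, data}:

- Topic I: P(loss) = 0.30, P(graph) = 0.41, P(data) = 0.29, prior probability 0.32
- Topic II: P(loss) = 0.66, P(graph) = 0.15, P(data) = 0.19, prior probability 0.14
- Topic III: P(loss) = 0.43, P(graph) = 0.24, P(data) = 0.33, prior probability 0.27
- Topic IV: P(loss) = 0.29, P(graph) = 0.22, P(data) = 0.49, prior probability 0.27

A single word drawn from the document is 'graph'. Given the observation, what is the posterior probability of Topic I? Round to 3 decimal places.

0.475

By Bayes' theorem, P(k | x) = π_k f_k(x) / Σ_j π_j f_j(x).
Categorical probabilities:
  f_I = P(graph | comp) = 0.41
  f_II = P(graph | comp) = 0.15
  f_III = P(graph | comp) = 0.24
  f_IV = P(graph | comp) = 0.22
Weight by the priors:
  π_I·f_I = 0.32 × 0.41 = 0.1312
  π_II·f_II = 0.14 × 0.15 = 0.021
  π_III·f_III = 0.27 × 0.24 = 0.0648
  π_IV·f_IV = 0.27 × 0.22 = 0.0594
Denominator: 0.1312 + 0.021 + 0.0648 + 0.0594 = 0.2764
P(Topic I | x) = 0.1312 / 0.2764 ≈ 0.475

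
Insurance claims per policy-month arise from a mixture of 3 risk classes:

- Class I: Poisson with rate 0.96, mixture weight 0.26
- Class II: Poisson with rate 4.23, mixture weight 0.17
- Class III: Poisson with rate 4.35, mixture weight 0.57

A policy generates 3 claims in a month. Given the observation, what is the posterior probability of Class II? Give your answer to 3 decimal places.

The responsibility of component k is P(Z=k) f_k(x) divided by Σ_j P(Z=j) f_j(x).
Poisson probabilities:
  L_I = 0.0564599
  L_II = 0.183571
  L_III = 0.177066
Prior × likelihood for each component:
  P(Z=I)·L_I = 0.26 × 0.0564599 = 0.0146796
  P(Z=II)·L_II = 0.17 × 0.183571 = 0.0312071
  P(Z=III)·L_III = 0.57 × 0.177066 = 0.100928
Marginal: 0.0146796 + 0.0312071 + 0.100928 = 0.146814
P(Class II | data) ≈ 0.213

0.213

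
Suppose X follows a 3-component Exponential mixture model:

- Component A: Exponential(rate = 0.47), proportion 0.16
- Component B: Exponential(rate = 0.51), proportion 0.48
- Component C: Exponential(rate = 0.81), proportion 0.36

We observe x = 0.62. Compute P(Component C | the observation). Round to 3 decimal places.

0.429

By Bayes' theorem, P(k | x) = P(Z=k) f_k(x) / Σ_j P(Z=j) f_j(x).
Exponential densities:
  f_A = 0.47·e^(−0.47·0.62) = 0.47·e^(−0.2914) = 0.351192
  f_B = 0.51·e^(−0.51·0.62) = 0.51·e^(−0.3162) = 0.371746
  f_C = 0.81·e^(−0.81·0.62) = 0.81·e^(−0.5022) = 0.49021
Multiply by the mixture weights:
  P(Z=A)·f_A = 0.16 × 0.351192 = 0.0561907
  P(Z=B)·f_B = 0.48 × 0.371746 = 0.178438
  P(Z=C)·f_C = 0.36 × 0.49021 = 0.176476
Sum: 0.0561907 + 0.178438 + 0.176476 = 0.411104
P(Component C | x) = 0.176476 / 0.411104 ≈ 0.429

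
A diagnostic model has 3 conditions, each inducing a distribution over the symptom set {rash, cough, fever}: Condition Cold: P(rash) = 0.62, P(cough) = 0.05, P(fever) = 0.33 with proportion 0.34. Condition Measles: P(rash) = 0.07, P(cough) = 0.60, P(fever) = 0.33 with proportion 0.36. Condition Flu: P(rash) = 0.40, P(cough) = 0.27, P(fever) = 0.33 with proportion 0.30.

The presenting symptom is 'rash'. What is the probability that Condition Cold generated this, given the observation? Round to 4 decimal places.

The responsibility of component k is π_k f_k(x) divided by Σ_j π_j f_j(x).
Categorical probabilities:
  p_Cold = P(rash | comp) = 0.62
  p_Measles = P(rash | comp) = 0.07
  p_Flu = P(rash | comp) = 0.40
Weight by the priors:
  π_Cold·p_Cold = 0.34 × 0.62 = 0.2108
  π_Measles·p_Measles = 0.36 × 0.07 = 0.0252
  π_Flu·p_Flu = 0.30 × 0.4 = 0.12
Marginal: 0.2108 + 0.0252 + 0.12 = 0.356
P(Condition Cold | the observation) = 0.2108 / 0.356 ≈ 0.5921

0.5921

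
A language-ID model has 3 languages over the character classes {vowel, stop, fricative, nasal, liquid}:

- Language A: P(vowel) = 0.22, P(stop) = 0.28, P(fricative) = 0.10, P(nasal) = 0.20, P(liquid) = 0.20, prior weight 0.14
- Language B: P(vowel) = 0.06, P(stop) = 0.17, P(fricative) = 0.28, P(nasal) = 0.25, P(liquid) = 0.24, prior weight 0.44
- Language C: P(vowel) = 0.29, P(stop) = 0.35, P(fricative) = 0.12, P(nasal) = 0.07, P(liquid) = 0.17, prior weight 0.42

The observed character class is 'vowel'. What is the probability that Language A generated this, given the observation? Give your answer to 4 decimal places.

0.1721

The responsibility of component k is π_k f_k(x) divided by Σ_j π_j f_j(x).
Categorical probabilities:
  L_A = P(vowel | comp) = 0.22
  L_B = P(vowel | comp) = 0.06
  L_C = P(vowel | comp) = 0.29
Multiply by the mixture weights:
  π_A·L_A = 0.14 × 0.22 = 0.0308
  π_B·L_B = 0.44 × 0.06 = 0.0264
  π_C·L_C = 0.42 × 0.29 = 0.1218
Normaliser: 0.0308 + 0.0264 + 0.1218 = 0.179
So the posterior for Language A is 0.0308 / 0.179 ≈ 0.1721.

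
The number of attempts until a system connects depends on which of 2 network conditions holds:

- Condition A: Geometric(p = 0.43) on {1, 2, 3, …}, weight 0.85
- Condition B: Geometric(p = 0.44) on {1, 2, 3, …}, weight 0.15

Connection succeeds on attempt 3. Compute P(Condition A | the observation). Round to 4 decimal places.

Posterior ∝ prior × likelihood, so P(k | x) ∝ P(Z=k) f_k(x); normalise over all components.
Evaluate each component's likelihood at the observed value:
  L_A = 0.139707
  L_B = 0.137984
Unnormalised posteriors:
  P(Z=A)·L_A = 0.85 × 0.139707 = 0.118751
  P(Z=B)·L_B = 0.15 × 0.137984 = 0.0206976
Denominator: 0.118751 + 0.0206976 = 0.139449
P(Condition A | x) = 0.118751 / 0.139449 ≈ 0.8516

0.8516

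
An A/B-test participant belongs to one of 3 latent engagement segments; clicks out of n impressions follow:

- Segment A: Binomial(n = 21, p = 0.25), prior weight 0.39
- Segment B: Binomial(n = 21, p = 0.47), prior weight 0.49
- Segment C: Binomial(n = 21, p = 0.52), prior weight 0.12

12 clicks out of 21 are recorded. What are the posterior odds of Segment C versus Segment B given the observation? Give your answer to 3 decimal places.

0.338

Since P(k|x) ∝ w_k f_k(x), the posterior odds are w_i f_i(x) / (w_j f_j(x)).
Evaluate each component's likelihood at the observed value:
  p_A = 0.00131545
  p_B = 0.112694
  p_C = 0.155401
Posterior odds = (w_C·p_C) / (w_B·p_B) = (0.12·0.155401) / (0.49·0.112694) = 0.0186482 / 0.0552201 ≈ 0.338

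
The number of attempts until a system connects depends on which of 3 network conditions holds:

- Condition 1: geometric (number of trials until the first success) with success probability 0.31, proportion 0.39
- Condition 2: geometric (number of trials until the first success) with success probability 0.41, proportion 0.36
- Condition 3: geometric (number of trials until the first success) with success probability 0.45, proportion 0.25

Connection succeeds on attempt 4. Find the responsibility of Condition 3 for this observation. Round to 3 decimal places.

Apply Bayes' rule: the posterior for each component is proportional to its prior times its likelihood at x.
Geometric probabilities:
  p_1 = 0.101838
  p_2 = 0.0842054
  p_3 = 0.0748688
Weight by the priors:
  P(Z=1)·p_1 = 0.39 × 0.101838 = 0.0397167
  P(Z=2)·p_2 = 0.36 × 0.0842054 = 0.0303139
  P(Z=3)·p_3 = 0.25 × 0.0748688 = 0.0187172
Marginal: 0.0397167 + 0.0303139 + 0.0187172 = 0.0887479
Responsibility of Condition 3: 0.0187172 / 0.0887479 ≈ 0.211

0.211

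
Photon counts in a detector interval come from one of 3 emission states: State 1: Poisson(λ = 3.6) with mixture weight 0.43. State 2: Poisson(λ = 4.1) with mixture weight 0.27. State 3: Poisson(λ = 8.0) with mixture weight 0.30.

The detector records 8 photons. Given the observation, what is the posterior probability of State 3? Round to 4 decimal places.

0.7103

The responsibility of component k is w_k f_k(x) divided by Σ_j w_j f_j(x).
Evaluate each component's likelihood at the observed value:
  p_1 = 0.0191179
  p_2 = 0.0328203
  p_3 = 0.139587
Prior × likelihood for each component:
  w_1·p_1 = 0.43 × 0.0191179 = 0.00822068
  w_2·p_2 = 0.27 × 0.0328203 = 0.00886149
  w_3·p_3 = 0.30 × 0.139587 = 0.041876
Marginal: 0.00822068 + 0.00886149 + 0.041876 = 0.0589581
Responsibility of State 3: 0.041876 / 0.0589581 ≈ 0.7103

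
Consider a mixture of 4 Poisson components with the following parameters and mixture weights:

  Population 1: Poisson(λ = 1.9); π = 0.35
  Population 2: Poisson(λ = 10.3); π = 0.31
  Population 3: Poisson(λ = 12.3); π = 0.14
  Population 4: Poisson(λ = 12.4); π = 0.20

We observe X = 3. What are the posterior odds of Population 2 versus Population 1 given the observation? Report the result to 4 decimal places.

Posterior odds = (w_i f_i(x)) / (w_j f_j(x)); the normalising sum cancels.
Evaluate each component's likelihood at the observed value:
  f_1 = e^(−1.9)·1.9^3/3! = 0.170982
  f_2 = e^(−10.3)·10.3^3/3! = 0.0061253
  f_3 = e^(−12.3)·12.3^3/3! = 0.0014117
  f_4 = e^(−12.4)·12.4^3/3! = 0.00130877
Odds = (0.31/0.35) × (0.0061253/0.170982) = 0.885714 × 0.0358243 ≈ 0.0317

0.0317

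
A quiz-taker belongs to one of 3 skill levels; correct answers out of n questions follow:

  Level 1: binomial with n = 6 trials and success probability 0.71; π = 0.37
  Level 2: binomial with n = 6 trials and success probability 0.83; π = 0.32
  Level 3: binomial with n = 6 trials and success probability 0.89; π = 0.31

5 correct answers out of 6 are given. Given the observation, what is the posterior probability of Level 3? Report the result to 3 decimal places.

0.318

Posterior ∝ prior × likelihood, so P(k | x) ∝ π_k f_k(x); normalise over all components.
Binomial probabilities:
  f_1 = C(6,5)·0.71^5·0.29^1 = 6·0.180423·0.29 = 0.313936
  f_2 = C(6,5)·0.83^5·0.17^1 = 6·0.393904·0.17 = 0.401782
  f_3 = C(6,5)·0.89^5·0.11^1 = 6·0.558406·0.11 = 0.368548
Weight by the priors:
  π_1·f_1 = 0.37 × 0.313936 = 0.116156
  π_2·f_2 = 0.32 × 0.401782 = 0.12857
  π_3·f_3 = 0.31 × 0.368548 = 0.11425
Marginal: 0.116156 + 0.12857 + 0.11425 = 0.358976
Responsibility of Level 3: 0.11425 / 0.358976 ≈ 0.318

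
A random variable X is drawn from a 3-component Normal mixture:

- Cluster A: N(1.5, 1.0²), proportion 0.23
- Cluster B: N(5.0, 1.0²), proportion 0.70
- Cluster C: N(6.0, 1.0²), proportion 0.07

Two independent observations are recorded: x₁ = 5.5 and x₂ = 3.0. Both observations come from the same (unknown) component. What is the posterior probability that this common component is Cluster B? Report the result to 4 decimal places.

0.9916

P(component k | x) = w_k·f_k(x) / marginal(x), where marginal(x) = Σ_j w_j·f_j(x).
Since both observations come from the same component, the likelihood for component k is f_k(x₁)·f_k(x₂).
  f_A = [(1/(1.0·√(2π)))·exp(−(5.5−1.5)²/(2·1.0²)) = 0.398942·exp(-8.00000) = 0.00013383] × [0.129518] = 1.73334e-05
  f_B = [(1/(1.0·√(2π)))·exp(−(5.5−5.0)²/(2·1.0²)) = 0.398942·exp(-0.12500) = 0.352065] × [0.053991] = 0.0190083
  f_C = [(1/(1.0·√(2π)))·exp(−(5.5−6.0)²/(2·1.0²)) = 0.398942·exp(-0.12500) = 0.352065] × [0.00443185] = 0.0015603
Prior × likelihood for each component:
  w_A·f_A = 0.23 × 1.73334e-05 = 3.98667e-06
  w_B·f_B = 0.70 × 0.0190083 = 0.0133058
  w_C·f_C = 0.07 × 0.0015603 = 0.000109221
Sum: 3.98667e-06 + 0.0133058 + 0.000109221 = 0.0134191
Responsibility of Cluster B: 0.0133058 / 0.0134191 ≈ 0.9916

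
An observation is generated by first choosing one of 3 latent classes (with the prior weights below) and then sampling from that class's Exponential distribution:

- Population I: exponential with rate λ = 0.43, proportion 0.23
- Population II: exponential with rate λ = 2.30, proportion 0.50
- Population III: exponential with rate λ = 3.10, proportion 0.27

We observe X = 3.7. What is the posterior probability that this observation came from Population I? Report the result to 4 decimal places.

0.9882

Apply Bayes' rule: the posterior for each component is proportional to its prior times its likelihood at x.
Exponential densities:
  L_I = 0.0876004
  L_II = 0.000463321
  L_III = 3.23597e-05
Weight by the priors:
  π_I·L_I = 0.23 × 0.0876004 = 0.0201481
  π_II·L_II = 0.50 × 0.000463321 = 0.00023166
  π_III·L_III = 0.27 × 3.23597e-05 = 8.73711e-06
Marginal: 0.0201481 + 0.00023166 + 8.73711e-06 = 0.0203885
Responsibility of Population I: 0.0201481 / 0.0203885 ≈ 0.9882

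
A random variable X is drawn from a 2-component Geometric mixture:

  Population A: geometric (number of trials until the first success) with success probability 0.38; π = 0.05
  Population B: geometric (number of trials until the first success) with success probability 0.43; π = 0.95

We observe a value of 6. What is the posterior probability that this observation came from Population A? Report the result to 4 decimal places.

Apply Bayes' rule: the posterior for each component is proportional to its prior times its likelihood at x.
Component likelihoods at x = 6:
  L_A = 0.034813
  L_B = 0.0258728
Unnormalised posteriors:
  w_A·L_A = 0.05 × 0.034813 = 0.00174065
  w_B·L_B = 0.95 × 0.0258728 = 0.0245791
Sum: 0.00174065 + 0.0245791 = 0.0263198
P(Population A | the observation) ≈ 0.0661

0.0661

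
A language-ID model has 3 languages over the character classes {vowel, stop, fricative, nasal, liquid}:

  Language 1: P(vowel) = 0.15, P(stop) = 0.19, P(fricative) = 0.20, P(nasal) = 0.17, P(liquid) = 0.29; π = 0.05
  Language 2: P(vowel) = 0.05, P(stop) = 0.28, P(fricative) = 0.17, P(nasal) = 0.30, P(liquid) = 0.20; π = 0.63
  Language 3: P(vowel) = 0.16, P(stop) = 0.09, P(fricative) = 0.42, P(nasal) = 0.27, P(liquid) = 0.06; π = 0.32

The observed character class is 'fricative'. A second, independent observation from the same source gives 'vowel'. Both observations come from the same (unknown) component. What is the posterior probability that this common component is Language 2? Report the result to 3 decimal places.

By Bayes' theorem, P(k | x) = w_k f_k(x) / Σ_j w_j f_j(x).
Since both observations come from the same component, the likelihood for component k is f_k(x₁)·f_k(x₂).
  p_1 = [P(fricative | comp) = 0.20] × [0.15] = 0.03
  p_2 = [P(fricative | comp) = 0.17] × [0.05] = 0.0085
  p_3 = [P(fricative | comp) = 0.42] × [0.16] = 0.0672
Unnormalised posteriors:
  w_1·p_1 = 0.05 × 0.03 = 0.0015
  w_2·p_2 = 0.63 × 0.0085 = 0.005355
  w_3·p_3 = 0.32 × 0.0672 = 0.021504
Evidence: 0.0015 + 0.005355 + 0.021504 = 0.028359
So the posterior for Language 2 is 0.005355 / 0.028359 ≈ 0.189.

0.189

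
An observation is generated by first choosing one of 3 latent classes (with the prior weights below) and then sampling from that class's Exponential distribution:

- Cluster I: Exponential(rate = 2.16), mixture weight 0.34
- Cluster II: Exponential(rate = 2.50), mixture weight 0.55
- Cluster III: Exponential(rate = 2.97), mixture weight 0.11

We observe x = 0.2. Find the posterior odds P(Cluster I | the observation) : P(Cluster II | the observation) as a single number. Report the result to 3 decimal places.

Only the two components matter; the odds are (P(Z=i) f_i(x)) / (P(Z=j) f_j(x)).
Evaluate each component's likelihood at the observed value:
  L_I = 2.16·e^(−2.16·0.2) = 2.16·e^(−0.4320) = 1.40229
  L_II = 2.50·e^(−2.50·0.2) = 2.50·e^(−0.5000) = 1.51633
  L_III = 2.97·e^(−2.97·0.2) = 2.97·e^(−0.5940) = 1.63978
Odds = (0.34/0.55) × (1.40229/1.51633) = 0.618182 × 0.924796 ≈ 0.572

0.572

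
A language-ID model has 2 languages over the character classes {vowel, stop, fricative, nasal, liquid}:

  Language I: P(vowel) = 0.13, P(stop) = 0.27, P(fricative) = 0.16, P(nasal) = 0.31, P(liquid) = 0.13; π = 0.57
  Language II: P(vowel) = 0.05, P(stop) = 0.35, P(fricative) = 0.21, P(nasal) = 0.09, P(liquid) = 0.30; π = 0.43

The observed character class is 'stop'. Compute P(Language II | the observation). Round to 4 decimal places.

Posterior ∝ prior × likelihood, so P(k | x) ∝ P(Z=k) f_k(x); normalise over all components.
Categorical probabilities:
  L_I = 0.27
  L_II = 0.35
Multiply by the mixture weights:
  P(Z=I)·L_I = 0.57 × 0.27 = 0.1539
  P(Z=II)·L_II = 0.43 × 0.35 = 0.1505
Normaliser: 0.1539 + 0.1505 = 0.3044
Responsibility of Language II: 0.1505 / 0.3044 ≈ 0.4944

0.4944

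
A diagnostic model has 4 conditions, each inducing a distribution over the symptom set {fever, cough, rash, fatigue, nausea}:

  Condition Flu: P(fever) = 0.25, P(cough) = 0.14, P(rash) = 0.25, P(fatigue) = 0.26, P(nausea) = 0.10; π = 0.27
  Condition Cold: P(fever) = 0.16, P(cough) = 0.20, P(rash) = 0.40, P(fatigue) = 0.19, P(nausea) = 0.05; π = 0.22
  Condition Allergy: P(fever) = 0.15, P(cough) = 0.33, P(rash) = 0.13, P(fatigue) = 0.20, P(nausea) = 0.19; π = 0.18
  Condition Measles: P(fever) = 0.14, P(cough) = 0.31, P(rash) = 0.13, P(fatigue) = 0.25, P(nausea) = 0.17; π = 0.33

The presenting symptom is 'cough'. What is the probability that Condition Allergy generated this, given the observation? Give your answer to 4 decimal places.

0.2439

By Bayes' theorem, P(k | x) = π_k f_k(x) / Σ_j π_j f_j(x).
Component likelihoods at x = 'cough':
  L_Flu = P(cough | comp) = 0.14
  L_Cold = P(cough | comp) = 0.20
  L_Allergy = P(cough | comp) = 0.33
  L_Measles = P(cough | comp) = 0.31
Weight by the priors:
  π_Flu·L_Flu = 0.27 × 0.14 = 0.0378
  π_Cold·L_Cold = 0.22 × 0.2 = 0.044
  π_Allergy·L_Allergy = 0.18 × 0.33 = 0.0594
  π_Measles·L_Measles = 0.33 × 0.31 = 0.1023
Denominator: 0.0378 + 0.044 + 0.0594 + 0.1023 = 0.2435
So the posterior for Condition Allergy is 0.0594 / 0.2435 ≈ 0.2439.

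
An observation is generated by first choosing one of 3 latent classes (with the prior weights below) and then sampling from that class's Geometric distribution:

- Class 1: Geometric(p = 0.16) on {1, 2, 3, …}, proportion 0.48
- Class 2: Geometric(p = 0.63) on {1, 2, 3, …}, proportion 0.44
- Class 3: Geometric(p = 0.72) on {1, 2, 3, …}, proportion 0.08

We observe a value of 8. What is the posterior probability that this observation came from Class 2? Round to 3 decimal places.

0.011

Posterior ∝ prior × likelihood, so P(k | x) ∝ π_k f_k(x); normalise over all components.
Component likelihoods at x = 8:
  p_1 = 0.0472145
  p_2 = 0.000598071
  p_3 = 9.71491e-05
Prior × likelihood for each component:
  π_1·p_1 = 0.48 × 0.0472145 = 0.0226629
  π_2·p_2 = 0.44 × 0.000598071 = 0.000263151
  π_3·p_3 = 0.08 × 9.71491e-05 = 7.77193e-06
Evidence: 0.0226629 + 0.000263151 + 7.77193e-06 = 0.0229339
So the posterior for Class 2 is 0.000263151 / 0.0229339 ≈ 0.011.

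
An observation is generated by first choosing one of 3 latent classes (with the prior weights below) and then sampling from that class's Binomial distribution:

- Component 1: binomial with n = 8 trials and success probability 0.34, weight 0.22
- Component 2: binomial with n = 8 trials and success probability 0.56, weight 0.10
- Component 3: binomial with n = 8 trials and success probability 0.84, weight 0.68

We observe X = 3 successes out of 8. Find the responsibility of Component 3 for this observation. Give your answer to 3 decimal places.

By Bayes' theorem, P(k | x) = π_k f_k(x) / Σ_j π_j f_j(x).
Component likelihoods at x = 3 successes out of 8:
  p_1 = C(8,3)·0.34^3·0.66^5 = 56·0.039304·0.125233 = 0.275641
  p_2 = C(8,3)·0.56^3·0.44^5 = 56·0.175616·0.0164916 = 0.162187
  p_3 = C(8,3)·0.84^3·0.16^5 = 56·0.592704·0.000104858 = 0.00348037
Weight by the priors:
  π_1·p_1 = 0.22 × 0.275641 = 0.0606411
  π_2·p_2 = 0.10 × 0.162187 = 0.0162187
  π_3·p_3 = 0.68 × 0.00348037 = 0.00236665
Denominator: 0.0606411 + 0.0162187 + 0.00236665 = 0.0792264
P(Component 3 | data) ≈ 0.030

0.030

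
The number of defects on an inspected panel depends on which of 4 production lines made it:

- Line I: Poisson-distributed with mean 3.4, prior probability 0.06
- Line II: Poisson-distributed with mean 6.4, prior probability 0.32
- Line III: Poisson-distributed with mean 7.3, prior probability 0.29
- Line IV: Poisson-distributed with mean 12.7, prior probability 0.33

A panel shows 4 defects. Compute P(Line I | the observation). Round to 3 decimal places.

0.154

Posterior ∝ prior × likelihood, so P(k | x) ∝ w_k f_k(x); normalise over all components.
Evaluate each component's likelihood at the observed value:
  L_I = e^(−3.4)·3.4^4/4! = 0.185825
  L_II = e^(−6.4)·6.4^4/4! = 0.116151
  L_III = e^(−7.3)·7.3^4/4! = 0.0799338
  L_IV = e^(−12.7)·12.7^4/4! = 0.00330722
Prior × likelihood for each component:
  w_I·L_I = 0.06 × 0.185825 = 0.0111495
  w_II·L_II = 0.32 × 0.116151 = 0.0371684
  w_III·L_III = 0.29 × 0.0799338 = 0.0231808
  w_IV·L_IV = 0.33 × 0.00330722 = 0.00109138
Sum: 0.0111495 + 0.0371684 + 0.0231808 + 0.00109138 = 0.0725901
Responsibility of Line I: 0.0111495 / 0.0725901 ≈ 0.154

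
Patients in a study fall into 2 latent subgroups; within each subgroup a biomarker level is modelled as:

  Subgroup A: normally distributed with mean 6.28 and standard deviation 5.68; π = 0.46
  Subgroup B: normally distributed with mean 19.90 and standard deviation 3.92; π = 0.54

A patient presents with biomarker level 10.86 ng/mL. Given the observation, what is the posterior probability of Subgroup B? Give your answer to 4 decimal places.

0.1415

P(component k | x) = π_k·f_k(x) / marginal(x), where marginal(x) = Σ_j π_j·f_j(x).
Component likelihoods at x = 10.86 ng/mL:
  f_A = 0.0507431
  f_B = 0.00712511
Prior × likelihood for each component:
  π_A·f_A = 0.46 × 0.0507431 = 0.0233418
  π_B·f_B = 0.54 × 0.00712511 = 0.00384756
Denominator: 0.0233418 + 0.00384756 = 0.0271894
P(Subgroup B | 10.86 ng/mL) = 0.00384756 / 0.0271894 ≈ 0.1415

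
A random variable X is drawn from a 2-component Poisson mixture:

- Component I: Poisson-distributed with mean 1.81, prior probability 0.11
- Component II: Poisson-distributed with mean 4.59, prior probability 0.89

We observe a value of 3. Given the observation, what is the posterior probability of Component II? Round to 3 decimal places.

0.891

Posterior ∝ prior × likelihood, so P(k | x) ∝ π_k f_k(x); normalise over all components.
Poisson probabilities:
  f_I = e^(−1.81)·1.81^3/3! = 0.161738
  f_II = e^(−4.59)·4.59^3/3! = 0.163635
Unnormalised posteriors:
  π_I·f_I = 0.11 × 0.161738 = 0.0177912
  π_II·f_II = 0.89 × 0.163635 = 0.145635
Denominator: 0.0177912 + 0.145635 = 0.163426
P(Component II | data) ≈ 0.891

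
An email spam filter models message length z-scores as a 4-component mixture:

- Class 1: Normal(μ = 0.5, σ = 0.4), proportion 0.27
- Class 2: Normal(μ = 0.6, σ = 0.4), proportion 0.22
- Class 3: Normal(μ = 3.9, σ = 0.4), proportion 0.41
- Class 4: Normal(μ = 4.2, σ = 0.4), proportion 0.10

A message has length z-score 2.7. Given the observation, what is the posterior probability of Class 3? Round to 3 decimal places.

0.981

The responsibility of component k is π_k f_k(x) divided by Σ_j π_j f_j(x).
Component likelihoods at x = 2.7:
  f_1 = (1/(0.4·√(2π)))·exp(−(2.7−0.5)²/(2·0.4²)) = 0.997356·exp(-15.12500) = 2.69244e-07
  f_2 = (1/(0.4·√(2π)))·exp(−(2.7−0.6)²/(2·0.4²)) = 0.997356·exp(-13.78125) = 1.03212e-06
  f_3 = (1/(0.4·√(2π)))·exp(−(2.7−3.9)²/(2·0.4²)) = 0.997356·exp(-4.50000) = 0.0110796
  f_4 = (1/(0.4·√(2π)))·exp(−(2.7−4.2)²/(2·0.4²)) = 0.997356·exp(-7.03125) = 0.000881489
Unnormalised posteriors:
  π_1·f_1 = 0.27 × 2.69244e-07 = 7.26959e-08
  π_2·f_2 = 0.22 × 1.03212e-06 = 2.27066e-07
  π_3·f_3 = 0.41 × 0.0110796 = 0.00454264
  π_4·f_4 = 0.10 × 0.000881489 = 8.81489e-05
Denominator: 7.26959e-08 + 2.27066e-07 + 0.00454264 + 8.81489e-05 = 0.00463109
P(Class 3 | the observation) = 0.00454264 / 0.00463109 ≈ 0.981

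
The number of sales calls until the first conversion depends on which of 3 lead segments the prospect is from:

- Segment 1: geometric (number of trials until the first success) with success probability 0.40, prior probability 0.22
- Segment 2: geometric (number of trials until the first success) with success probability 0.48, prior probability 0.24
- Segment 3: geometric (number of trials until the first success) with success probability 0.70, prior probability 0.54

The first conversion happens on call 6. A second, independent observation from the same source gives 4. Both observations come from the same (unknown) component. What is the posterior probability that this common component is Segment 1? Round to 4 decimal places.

0.6539

P(component k | x) = π_k·f_k(x) / marginal(x), where marginal(x) = Σ_j π_j·f_j(x).
Since both observations come from the same component, the likelihood for component k is f_k(x₁)·f_k(x₂).
  p_1 = [0.031104] × [0.0864] = 0.00268739
  p_2 = [0.0182498] × [0.0674918] = 0.00123171
  p_3 = [0.001701] × [0.0189] = 3.21489e-05
Multiply by the mixture weights:
  π_1·p_1 = 0.22 × 0.00268739 = 0.000591225
  π_2·p_2 = 0.24 × 0.00123171 = 0.000295611
  π_3·p_3 = 0.54 × 3.21489e-05 = 1.73604e-05
Marginal: 0.000591225 + 0.000295611 + 1.73604e-05 = 0.000904196
P(Segment 1 | x₁,x₂) = 0.000591225 / 0.000904196 ≈ 0.6539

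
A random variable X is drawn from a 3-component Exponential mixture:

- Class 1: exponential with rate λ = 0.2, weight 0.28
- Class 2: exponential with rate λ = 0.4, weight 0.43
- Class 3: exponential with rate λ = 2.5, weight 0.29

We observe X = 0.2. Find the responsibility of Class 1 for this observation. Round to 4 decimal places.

Apply Bayes' rule: the posterior for each component is proportional to its prior times its likelihood at x.
Exponential densities:
  L_1 = 0.192158
  L_2 = 0.369247
  L_3 = 1.51633
Weight by the priors:
  π_1·L_1 = 0.28 × 0.192158 = 0.0538042
  π_2·L_2 = 0.43 × 0.369247 = 0.158776
  π_3·L_3 = 0.29 × 1.51633 = 0.439735
Sum: 0.0538042 + 0.158776 + 0.439735 = 0.652315
P(Class 1 | x) = 0.0538042 / 0.652315 ≈ 0.0825

0.0825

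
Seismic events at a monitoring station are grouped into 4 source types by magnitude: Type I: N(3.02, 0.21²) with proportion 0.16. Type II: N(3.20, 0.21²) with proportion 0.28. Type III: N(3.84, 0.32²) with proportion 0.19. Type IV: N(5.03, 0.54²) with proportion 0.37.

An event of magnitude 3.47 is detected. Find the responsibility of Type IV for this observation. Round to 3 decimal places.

By Bayes' theorem, P(k | x) = P(Z=k) f_k(x) / Σ_j P(Z=j) f_j(x).
Evaluate each component's likelihood at the observed value:
  p_I = (1/(0.21·√(2π)))·exp(−(3.47−3.02)²/(2·0.21²)) = 1.899725·exp(-2.29592) = 0.191243
  p_II = (1/(0.21·√(2π)))·exp(−(3.47−3.20)²/(2·0.21²)) = 1.899725·exp(-0.82653) = 0.831253
  p_III = (1/(0.32·√(2π)))·exp(−(3.47−3.84)²/(2·0.32²)) = 1.246695·exp(-0.66846) = 0.638929
  p_IV = (1/(0.54·√(2π)))·exp(−(3.47−5.03)²/(2·0.54²)) = 0.738782·exp(-4.17284) = 0.0113835
Weight by the priors:
  P(Z=I)·p_I = 0.16 × 0.191243 = 0.0305989
  P(Z=II)·p_II = 0.28 × 0.831253 = 0.232751
  P(Z=III)·p_III = 0.19 × 0.638929 = 0.121397
  P(Z=IV)·p_IV = 0.37 × 0.0113835 = 0.00421189
Evidence: 0.0305989 + 0.232751 + 0.121397 + 0.00421189 = 0.388958
P(Type IV | data) ≈ 0.011

0.011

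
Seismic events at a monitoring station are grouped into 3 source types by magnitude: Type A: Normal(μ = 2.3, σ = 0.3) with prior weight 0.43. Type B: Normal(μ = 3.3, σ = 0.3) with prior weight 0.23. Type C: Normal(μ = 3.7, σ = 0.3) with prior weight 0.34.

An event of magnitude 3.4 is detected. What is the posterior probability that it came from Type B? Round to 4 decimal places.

Posterior ∝ prior × likelihood, so P(k | x) ∝ w_k f_k(x); normalise over all components.
Evaluate each component's likelihood at the observed value:
  L_A = (1/(0.3·√(2π)))·exp(−(3.4−2.3)²/(2·0.3²)) = 1.329808·exp(-6.72222) = 0.0016009
  L_B = (1/(0.3·√(2π)))·exp(−(3.4−3.3)²/(2·0.3²)) = 1.329808·exp(-0.05556) = 1.25794
  L_C = (1/(0.3·√(2π)))·exp(−(3.4−3.7)²/(2·0.3²)) = 1.329808·exp(-0.50000) = 0.806569
Unnormalised posteriors:
  w_A·L_A = 0.43 × 0.0016009 = 0.000688388
  w_B·L_B = 0.23 × 1.25794 = 0.289327
  w_C·L_C = 0.34 × 0.806569 = 0.274233
Normaliser: 0.000688388 + 0.289327 + 0.274233 = 0.564249
P(Type B | the observation) = 0.289327 / 0.564249 ≈ 0.5128

0.5128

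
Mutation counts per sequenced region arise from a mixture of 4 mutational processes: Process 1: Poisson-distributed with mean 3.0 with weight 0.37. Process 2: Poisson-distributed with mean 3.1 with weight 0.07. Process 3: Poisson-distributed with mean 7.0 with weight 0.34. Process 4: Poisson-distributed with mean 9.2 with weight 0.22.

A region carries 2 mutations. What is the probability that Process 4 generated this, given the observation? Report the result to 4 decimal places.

0.0088

P(component k | x) = P(Z=k)·f_k(x) / marginal(x), where marginal(x) = Σ_j P(Z=j)·f_j(x).
Poisson probabilities:
  p_1 = 0.224042
  p_2 = 0.216461
  p_3 = 0.0223411
  p_4 = 0.00427599
Weight by the priors:
  P(Z=1)·p_1 = 0.37 × 0.224042 = 0.0828955
  P(Z=2)·p_2 = 0.07 × 0.216461 = 0.0151523
  P(Z=3)·p_3 = 0.34 × 0.0223411 = 0.00759598
  P(Z=4)·p_4 = 0.22 × 0.00427599 = 0.000940717
Normaliser: 0.0828955 + 0.0151523 + 0.00759598 + 0.000940717 = 0.106584
Responsibility of Process 4: 0.000940717 / 0.106584 ≈ 0.0088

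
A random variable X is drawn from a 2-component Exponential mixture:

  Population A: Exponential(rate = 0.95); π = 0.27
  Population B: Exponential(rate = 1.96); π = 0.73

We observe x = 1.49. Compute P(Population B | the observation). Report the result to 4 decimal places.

0.5533

By Bayes' theorem, P(k | x) = P(Z=k) f_k(x) / Σ_j P(Z=j) f_j(x).
Exponential densities:
  L_A = 0.95·e^(−0.95·1.49) = 0.95·e^(−1.4155) = 0.230664
  L_B = 1.96·e^(−1.96·1.49) = 1.96·e^(−2.9204) = 0.105668
Prior × likelihood for each component:
  P(Z=A)·L_A = 0.27 × 0.230664 = 0.0622793
  P(Z=B)·L_B = 0.73 × 0.105668 = 0.0771375
Sum: 0.0622793 + 0.0771375 = 0.139417
P(Population B | 1.49) = 0.0771375 / 0.139417 ≈ 0.5533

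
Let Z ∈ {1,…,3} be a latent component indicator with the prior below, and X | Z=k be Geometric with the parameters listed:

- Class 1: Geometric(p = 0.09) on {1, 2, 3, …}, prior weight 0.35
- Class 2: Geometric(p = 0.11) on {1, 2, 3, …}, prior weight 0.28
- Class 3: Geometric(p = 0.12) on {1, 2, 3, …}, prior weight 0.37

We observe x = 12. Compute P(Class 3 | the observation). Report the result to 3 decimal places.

The responsibility of component k is π_k f_k(x) divided by Σ_j π_j f_j(x).
Geometric probabilities:
  L_1 = 0.0318932
  L_2 = 0.0305269
  L_3 = 0.0294097
Weight by the priors:
  π_1·L_1 = 0.35 × 0.0318932 = 0.0111626
  π_2·L_2 = 0.28 × 0.0305269 = 0.00854753
  π_3·L_3 = 0.37 × 0.0294097 = 0.0108816
Sum: 0.0111626 + 0.00854753 + 0.0108816 = 0.0305917
So the posterior for Class 3 is 0.0108816 / 0.0305917 ≈ 0.356.

0.356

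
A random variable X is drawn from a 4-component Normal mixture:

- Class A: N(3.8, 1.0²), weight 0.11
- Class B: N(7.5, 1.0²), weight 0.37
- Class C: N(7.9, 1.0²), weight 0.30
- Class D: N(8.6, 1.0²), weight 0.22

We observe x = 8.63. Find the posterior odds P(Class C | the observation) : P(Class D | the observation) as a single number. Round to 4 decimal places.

1.0451

Since P(k|x) ∝ π_k f_k(x), the posterior odds are π_i f_i(x) / (π_j f_j(x)).
Component likelihoods at x = 8.63:
  L_A = (1/(1.0·√(2π)))·exp(−(8.63−3.8)²/(2·1.0²)) = 0.398942·exp(-11.66445) = 3.4285e-06
  L_B = (1/(1.0·√(2π)))·exp(−(8.63−7.5)²/(2·1.0²)) = 0.398942·exp(-0.63845) = 0.210686
  L_C = (1/(1.0·√(2π)))·exp(−(8.63−7.9)²/(2·1.0²)) = 0.398942·exp(-0.26645) = 0.305627
  L_D = (1/(1.0·√(2π)))·exp(−(8.63−8.6)²/(2·1.0²)) = 0.398942·exp(-0.00045) = 0.398763
Odds = (0.30/0.22) × (0.305627/0.398763) = 1.36364 × 0.766439 ≈ 1.0451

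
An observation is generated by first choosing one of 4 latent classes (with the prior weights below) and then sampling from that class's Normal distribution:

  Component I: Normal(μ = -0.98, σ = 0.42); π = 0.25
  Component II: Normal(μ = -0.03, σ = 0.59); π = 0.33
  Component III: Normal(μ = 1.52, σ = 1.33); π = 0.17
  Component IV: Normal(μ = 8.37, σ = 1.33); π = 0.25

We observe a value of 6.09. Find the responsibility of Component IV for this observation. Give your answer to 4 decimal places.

Posterior ∝ prior × likelihood, so P(k | x) ∝ π_k f_k(x); normalise over all components.
Evaluate each component's likelihood at the observed value:
  L_I = 2.79626e-62
  L_II = 2.92239e-24
  L_III = 0.00081896
  L_IV = 0.0690099
Weight by the priors:
  π_I·L_I = 0.25 × 2.79626e-62 = 6.99065e-63
  π_II·L_II = 0.33 × 2.92239e-24 = 9.6439e-25
  π_III·L_III = 0.17 × 0.00081896 = 0.000139223
  π_IV·L_IV = 0.25 × 0.0690099 = 0.0172525
Evidence: 6.99065e-63 + 9.6439e-25 + 0.000139223 + 0.0172525 = 0.0173917
P(Component IV | x) ≈ 0.9920

0.9920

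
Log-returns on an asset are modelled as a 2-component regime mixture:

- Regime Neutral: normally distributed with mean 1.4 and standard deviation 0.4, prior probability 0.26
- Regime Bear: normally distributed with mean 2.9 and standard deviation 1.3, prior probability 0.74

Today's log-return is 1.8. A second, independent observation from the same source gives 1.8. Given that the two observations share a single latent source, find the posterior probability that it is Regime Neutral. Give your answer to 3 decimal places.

0.736

P(component k | x) = π_k·f_k(x) / marginal(x), where marginal(x) = Σ_j π_j·f_j(x).
Since both observations come from the same component, the likelihood for component k is f_k(x₁)·f_k(x₂).
  p_Neutral = [0.604927] × [0.604927] = 0.365936
  p_Bear = [0.214533] × [0.214533] = 0.0460245
Weight by the priors:
  π_Neutral·p_Neutral = 0.26 × 0.365936 = 0.0951435
  π_Bear·p_Bear = 0.74 × 0.0460245 = 0.0340581
Marginal: 0.0951435 + 0.0340581 = 0.129202
So the posterior for Regime Neutral is 0.0951435 / 0.129202 ≈ 0.736.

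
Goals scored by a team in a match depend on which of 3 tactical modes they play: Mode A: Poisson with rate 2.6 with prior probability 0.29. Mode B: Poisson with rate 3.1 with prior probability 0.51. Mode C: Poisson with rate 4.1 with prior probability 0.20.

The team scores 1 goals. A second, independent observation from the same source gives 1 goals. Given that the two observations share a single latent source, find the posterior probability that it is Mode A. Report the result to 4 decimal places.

0.4987

P(component k | x) = P(Z=k)·f_k(x) / marginal(x), where marginal(x) = Σ_j P(Z=j)·f_j(x).
Since both observations come from the same component, the likelihood for component k is f_k(x₁)·f_k(x₂).
  L_A = [e^(−2.6)·2.6^1/1! = 0.193111] × [0.193111] = 0.037292
  L_B = [e^(−3.1)·3.1^1/1! = 0.139653] × [0.139653] = 0.0195028
  L_C = [e^(−4.1)·4.1^1/1! = 0.067948] × [0.067948] = 0.00461693
Weight by the priors:
  P(Z=A)·L_A = 0.29 × 0.037292 = 0.0108147
  P(Z=B)·L_B = 0.51 × 0.0195028 = 0.00994644
  P(Z=C)·L_C = 0.20 × 0.00461693 = 0.000923385
Evidence: 0.0108147 + 0.00994644 + 0.000923385 = 0.0216845
Responsibility of Mode A: 0.0108147 / 0.0216845 ≈ 0.4987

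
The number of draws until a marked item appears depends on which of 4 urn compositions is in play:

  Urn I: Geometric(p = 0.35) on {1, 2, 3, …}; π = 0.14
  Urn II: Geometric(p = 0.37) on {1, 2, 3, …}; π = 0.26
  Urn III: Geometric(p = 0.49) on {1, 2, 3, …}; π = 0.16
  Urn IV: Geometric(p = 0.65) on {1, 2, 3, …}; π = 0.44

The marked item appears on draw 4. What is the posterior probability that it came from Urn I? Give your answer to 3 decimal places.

By Bayes' theorem, P(k | x) = w_k f_k(x) / Σ_j w_j f_j(x).
Component likelihoods at x = 4:
  L_I = 0.35·(1−0.35)^3 = 0.35·0.274625 = 0.0961188
  L_II = 0.37·(1−0.37)^3 = 0.37·0.250047 = 0.0925174
  L_III = 0.49·(1−0.49)^3 = 0.49·0.132651 = 0.064999
  L_IV = 0.65·(1−0.65)^3 = 0.65·0.042875 = 0.0278687
Weight by the priors:
  w_I·L_I = 0.14 × 0.0961188 = 0.0134566
  w_II·L_II = 0.26 × 0.0925174 = 0.0240545
  w_III·L_III = 0.16 × 0.064999 = 0.0103998
  w_IV·L_IV = 0.44 × 0.0278687 = 0.0122622
Sum: 0.0134566 + 0.0240545 + 0.0103998 + 0.0122622 = 0.0601732
P(Urn I | x) = 0.0134566 / 0.0601732 ≈ 0.224

0.224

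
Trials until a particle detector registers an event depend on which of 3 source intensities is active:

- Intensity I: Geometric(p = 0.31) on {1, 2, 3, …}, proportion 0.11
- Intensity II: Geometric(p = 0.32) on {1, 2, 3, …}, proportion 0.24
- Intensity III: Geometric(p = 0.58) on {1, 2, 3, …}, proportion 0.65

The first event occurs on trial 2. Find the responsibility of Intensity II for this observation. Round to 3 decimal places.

0.223

The responsibility of component k is π_k f_k(x) divided by Σ_j π_j f_j(x).
Geometric probabilities:
  p_I = 0.31·(1−0.31)^1 = 0.31·0.69 = 0.2139
  p_II = 0.32·(1−0.32)^1 = 0.32·0.68 = 0.2176
  p_III = 0.58·(1−0.58)^1 = 0.58·0.42 = 0.2436
Prior × likelihood for each component:
  π_I·p_I = 0.11 × 0.2139 = 0.023529
  π_II·p_II = 0.24 × 0.2176 = 0.052224
  π_III·p_III = 0.65 × 0.2436 = 0.15834
Sum: 0.023529 + 0.052224 + 0.15834 = 0.234093
P(Intensity II | data) = 0.052224 / 0.234093 ≈ 0.223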